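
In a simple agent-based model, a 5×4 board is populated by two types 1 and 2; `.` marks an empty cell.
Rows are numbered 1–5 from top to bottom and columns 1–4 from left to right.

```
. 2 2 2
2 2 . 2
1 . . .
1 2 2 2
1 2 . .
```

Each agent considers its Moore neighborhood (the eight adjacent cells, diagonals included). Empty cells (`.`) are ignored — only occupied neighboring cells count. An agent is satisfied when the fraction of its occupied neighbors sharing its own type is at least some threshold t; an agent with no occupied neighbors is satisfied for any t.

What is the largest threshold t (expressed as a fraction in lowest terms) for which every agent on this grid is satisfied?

Row 1: (1,2)2 3/3 · (1,3)2 4/4 · (1,4)2 2/2
Row 2: (2,1)2 2/3 · (2,2)2 3/4 · (2,4)2 2/2
Row 3: (3,1)1 1/4
Row 4: (4,1)1 2/4 · (4,2)2 2/5 · (4,3)2 3/3 · (4,4)2 1/1
Row 5: (5,1)1 1/3 · (5,2)2 2/4
The smallest same-type fraction is 1/4 at (3,1), which reduces to 1/4. Any threshold above that leaves this agent unsatisfied.

1/4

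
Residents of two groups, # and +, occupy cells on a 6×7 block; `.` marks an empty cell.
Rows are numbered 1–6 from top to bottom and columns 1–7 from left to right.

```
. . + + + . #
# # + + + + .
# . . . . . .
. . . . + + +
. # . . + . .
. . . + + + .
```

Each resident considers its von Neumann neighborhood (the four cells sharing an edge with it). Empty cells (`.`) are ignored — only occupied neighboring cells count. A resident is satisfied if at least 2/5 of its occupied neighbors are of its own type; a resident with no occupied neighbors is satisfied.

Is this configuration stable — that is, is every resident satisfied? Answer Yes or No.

Row 1: (1,3)+ 2/2 ok · (1,4)+ 3/3 ok · (1,5)+ 2/2 ok · (1,7)# 0/0 ok
Row 2: (2,1)# 2/2 ok · (2,2)# 1/2 ok · (2,3)+ 2/3 ok · (2,4)+ 3/3 ok · (2,5)+ 3/3 ok · (2,6)+ 1/1 ok
Row 3: (3,1)# 1/1 ok
Row 4: (4,5)+ 2/2 ok · (4,6)+ 2/2 ok · (4,7)+ 1/1 ok
Row 5: (5,2)# 0/0 ok · (5,5)+ 2/2 ok
Row 6: (6,4)+ 1/1 ok · (6,5)+ 3/3 ok · (6,6)+ 1/1 ok
All meet the threshold, so the configuration is stable.

Yes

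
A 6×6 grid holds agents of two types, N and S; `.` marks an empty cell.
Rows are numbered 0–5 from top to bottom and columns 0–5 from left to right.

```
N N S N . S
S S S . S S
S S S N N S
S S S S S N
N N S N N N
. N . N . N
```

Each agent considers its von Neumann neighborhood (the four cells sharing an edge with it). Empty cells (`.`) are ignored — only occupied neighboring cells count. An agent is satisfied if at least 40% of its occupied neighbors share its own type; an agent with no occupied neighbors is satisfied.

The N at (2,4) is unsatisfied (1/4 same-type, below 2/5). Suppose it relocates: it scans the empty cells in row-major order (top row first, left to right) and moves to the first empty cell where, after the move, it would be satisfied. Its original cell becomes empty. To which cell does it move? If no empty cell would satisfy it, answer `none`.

Vacating (2,4). Empty cells in order:
  (0,4): 1/3 same-type → still unsatisfied.
  (1,3): 2/4 same-type → satisfied — stop here.

(1,3)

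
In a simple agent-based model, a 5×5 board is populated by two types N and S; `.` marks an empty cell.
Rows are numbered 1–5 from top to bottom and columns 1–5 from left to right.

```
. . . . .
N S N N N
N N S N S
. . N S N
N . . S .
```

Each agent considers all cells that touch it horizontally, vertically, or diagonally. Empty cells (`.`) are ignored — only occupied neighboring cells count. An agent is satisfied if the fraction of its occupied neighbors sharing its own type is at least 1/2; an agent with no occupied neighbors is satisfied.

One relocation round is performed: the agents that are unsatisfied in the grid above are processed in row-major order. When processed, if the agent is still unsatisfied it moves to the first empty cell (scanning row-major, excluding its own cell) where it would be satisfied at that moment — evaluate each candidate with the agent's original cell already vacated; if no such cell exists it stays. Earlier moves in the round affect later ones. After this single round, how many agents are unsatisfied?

Initially unsatisfied (in order): (2,2), (3,3), (3,5), (4,3), (4,5), (5,4).
  (2,2) → (5,3).
  (3,3) → (5,5).
  (3,5): no empty cell satisfies it; stays.
  (4,3) → (1,1).
  (4,5) → (1,2).
  (5,4): now satisfied by earlier moves; stays.
Resulting grid:
N N . . .
N . N N N
N N . N S
. . . S .
N . S S S
Unsatisfied now: (3,5).

1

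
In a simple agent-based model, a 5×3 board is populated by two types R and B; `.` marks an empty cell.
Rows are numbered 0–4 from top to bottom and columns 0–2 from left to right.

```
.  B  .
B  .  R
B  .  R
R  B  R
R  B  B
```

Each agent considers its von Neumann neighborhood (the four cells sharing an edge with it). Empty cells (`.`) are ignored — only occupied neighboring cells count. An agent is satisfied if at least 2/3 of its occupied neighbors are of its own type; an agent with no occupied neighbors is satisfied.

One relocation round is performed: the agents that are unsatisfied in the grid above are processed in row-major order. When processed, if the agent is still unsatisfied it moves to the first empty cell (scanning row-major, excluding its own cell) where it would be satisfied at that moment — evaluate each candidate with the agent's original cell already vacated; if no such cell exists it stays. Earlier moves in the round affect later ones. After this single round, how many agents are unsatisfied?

3

Initially unsatisfied (in order): (2,0), (3,0), (3,1), (3,2), (4,0), (4,2).
  (2,0) → (0,0).
  (3,0): no empty cell satisfies it; stays.
  (3,1) → (1,1).
  (3,2): no empty cell satisfies it; stays.
  (4,0) → (3,1).
  (4,2): no empty cell satisfies it; stays.
Resulting grid:
B B .
B B R
. . R
R R R
. B B
Unsatisfied now: (1,2), (4,1), (4,2).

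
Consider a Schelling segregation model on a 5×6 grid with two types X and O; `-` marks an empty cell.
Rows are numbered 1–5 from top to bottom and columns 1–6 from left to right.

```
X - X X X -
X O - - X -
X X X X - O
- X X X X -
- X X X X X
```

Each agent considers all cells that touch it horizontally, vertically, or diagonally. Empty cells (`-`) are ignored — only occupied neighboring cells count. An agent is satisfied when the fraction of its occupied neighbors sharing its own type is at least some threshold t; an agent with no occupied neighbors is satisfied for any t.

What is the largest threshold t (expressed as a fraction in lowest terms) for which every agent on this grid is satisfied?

(1,1)X 1/2
(1,3)X 1/2
(1,4)X 3/3
(1,5)X 2/2
(2,1)X 3/4
(2,2)O 0/6
(2,5)X 3/4
(3,1)X 3/4
(3,2)X 5/6
(3,3)X 5/6
(3,4)X 5/5
(3,6)O 0/2
(4,2)X 6/6
(4,3)X 8/8
(4,4)X 7/7
(4,5)X 5/6
(5,2)X 3/3
(5,3)X 5/5
(5,4)X 5/5
(5,5)X 4/4
(5,6)X 2/2
The smallest same-type fraction is 0/6 at (2,2), which reduces to 0/1. Any threshold above that leaves this agent unsatisfied.

0/1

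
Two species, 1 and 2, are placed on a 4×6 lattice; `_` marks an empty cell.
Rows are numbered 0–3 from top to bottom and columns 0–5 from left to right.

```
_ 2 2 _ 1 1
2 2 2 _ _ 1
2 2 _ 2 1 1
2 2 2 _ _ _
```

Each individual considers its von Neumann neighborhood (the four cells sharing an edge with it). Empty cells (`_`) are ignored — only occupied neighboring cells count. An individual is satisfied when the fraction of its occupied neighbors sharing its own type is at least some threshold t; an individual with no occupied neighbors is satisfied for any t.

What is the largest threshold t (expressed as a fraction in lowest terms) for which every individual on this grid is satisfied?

0/1

Row 0: (0,1)2 2/2 · (0,2)2 2/2 · (0,4)1 1/1 · (0,5)1 2/2
Row 1: (1,0)2 2/2 · (1,1)2 4/4 · (1,2)2 2/2 · (1,5)1 2/2
Row 2: (2,0)2 3/3 · (2,1)2 3/3 · (2,3)2 0/1 · (2,4)1 1/2 · (2,5)1 2/2
Row 3: (3,0)2 2/2 · (3,1)2 3/3 · (3,2)2 1/1
The smallest same-type fraction is 0/1 at (2,3), which reduces to 0/1. Any threshold above that leaves this individual unsatisfied.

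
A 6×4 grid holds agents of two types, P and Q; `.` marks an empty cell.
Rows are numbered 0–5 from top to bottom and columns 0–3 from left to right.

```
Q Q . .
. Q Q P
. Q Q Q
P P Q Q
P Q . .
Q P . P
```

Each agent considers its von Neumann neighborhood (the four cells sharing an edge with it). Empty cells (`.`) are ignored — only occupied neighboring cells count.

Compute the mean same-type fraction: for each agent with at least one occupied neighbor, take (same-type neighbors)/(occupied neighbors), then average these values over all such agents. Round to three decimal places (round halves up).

(0,0)Q 1/1
(0,1)Q 2/2
(1,1)Q 3/3
(1,2)Q 2/3
(1,3)P 0/2
(2,1)Q 2/3
(2,2)Q 4/4
(2,3)Q 2/3
(3,0)P 2/2
(3,1)P 1/4
(3,2)Q 2/3
(3,3)Q 2/2
(4,0)P 1/3
(4,1)Q 0/3
(5,0)Q 0/2
(5,1)P 0/2
(5,3)P — no occupied neighbors
Sum over 16 agents: 1/1 + 2/2 + 3/3 + 2/3 + 0/2 + 2/3 + 4/4 + 2/3 + 2/2 + 1/4 + 2/3 + 2/2 + 1/3 + 0/3 + 0/2 + 0/2 = 37/4; mean = 37/4 ÷ 16 = 37/64 = 0.578125 → 0.578.

0.578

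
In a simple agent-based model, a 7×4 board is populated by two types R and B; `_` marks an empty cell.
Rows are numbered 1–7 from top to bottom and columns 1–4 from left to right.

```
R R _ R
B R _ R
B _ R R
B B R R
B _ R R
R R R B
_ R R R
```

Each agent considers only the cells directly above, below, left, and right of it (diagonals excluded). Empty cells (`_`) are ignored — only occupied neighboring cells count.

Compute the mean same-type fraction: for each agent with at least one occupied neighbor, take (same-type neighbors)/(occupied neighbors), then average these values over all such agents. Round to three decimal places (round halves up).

(1,1)R 1/2
(1,2)R 2/2
(1,4)R 1/1
(2,1)B 1/3
(2,2)R 1/2
(2,4)R 2/2
(3,1)B 2/2
(3,3)R 2/2
(3,4)R 3/3
(4,1)B 3/3
(4,2)B 1/2
(4,3)R 3/4
(4,4)R 3/3
(5,1)B 1/2
(5,3)R 3/3
(5,4)R 2/3
(6,1)R 1/2
(6,2)R 3/3
(6,3)R 3/4
(6,4)B 0/3
(7,2)R 2/2
(7,3)R 3/3
(7,4)R 1/2
Sum over 23 agents: 1/2 + 2/2 + 1/1 + 1/3 + 1/2 + 2/2 + 2/2 + 2/2 + 3/3 + 3/3 + 1/2 + 3/4 + 3/3 + 1/2 + 3/3 + 2/3 + 1/2 + 3/3 + 3/4 + 0/3 + 2/2 + 3/3 + 1/2 = 35/2; mean = 35/2 ÷ 23 = 35/46 = 0.760869… → 0.761.

0.761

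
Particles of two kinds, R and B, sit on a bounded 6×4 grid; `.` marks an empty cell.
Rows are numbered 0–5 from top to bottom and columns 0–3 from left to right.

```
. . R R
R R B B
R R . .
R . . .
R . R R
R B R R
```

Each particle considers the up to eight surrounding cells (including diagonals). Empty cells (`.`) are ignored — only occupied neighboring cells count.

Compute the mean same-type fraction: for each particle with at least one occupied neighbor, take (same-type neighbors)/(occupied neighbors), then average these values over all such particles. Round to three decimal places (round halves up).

(0,2)R 2/4
(0,3)R 1/3
(1,0)R 3/3
(1,1)R 4/5
(1,2)B 1/5
(1,3)B 1/3
(2,0)R 4/4
(2,1)R 4/5
(3,0)R 3/3
(4,0)R 2/3
(4,2)R 3/4
(4,3)R 3/3
(5,0)R 1/2
(5,1)B 0/4
(5,2)R 3/4
(5,3)R 3/3
Sum over 16 particles: 2/4 + 1/3 + 3/3 + 4/5 + 1/5 + 1/3 + 4/4 + 4/5 + 3/3 + 2/3 + 3/4 + 3/3 + 1/2 + 0/4 + 3/4 + 3/3 = 319/30; mean = 319/30 ÷ 16 = 319/480 = 0.664583… → 0.665.

0.665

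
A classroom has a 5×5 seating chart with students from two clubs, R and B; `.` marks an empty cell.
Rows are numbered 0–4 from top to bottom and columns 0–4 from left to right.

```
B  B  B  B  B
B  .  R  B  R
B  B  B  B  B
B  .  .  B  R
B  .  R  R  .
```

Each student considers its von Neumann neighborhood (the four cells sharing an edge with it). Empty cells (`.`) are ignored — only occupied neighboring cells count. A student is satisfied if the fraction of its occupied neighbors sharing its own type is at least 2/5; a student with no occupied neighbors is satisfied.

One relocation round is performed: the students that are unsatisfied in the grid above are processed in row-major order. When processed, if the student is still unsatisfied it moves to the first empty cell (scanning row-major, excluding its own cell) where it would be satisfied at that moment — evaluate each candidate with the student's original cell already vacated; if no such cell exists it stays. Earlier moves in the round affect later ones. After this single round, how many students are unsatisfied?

Initially unsatisfied (in order): (1,2), (1,4), (2,4), (3,3), (3,4).
  (1,2) → (4,1).
  (1,4) → (4,4).
  (2,4): now satisfied by earlier moves; stays.
  (3,3) → (1,1).
  (3,4): now satisfied by earlier moves; stays.
Resulting grid:
B B B B B
B B . B .
B B B B B
B . . . R
B R R R R
All satisfied now.

0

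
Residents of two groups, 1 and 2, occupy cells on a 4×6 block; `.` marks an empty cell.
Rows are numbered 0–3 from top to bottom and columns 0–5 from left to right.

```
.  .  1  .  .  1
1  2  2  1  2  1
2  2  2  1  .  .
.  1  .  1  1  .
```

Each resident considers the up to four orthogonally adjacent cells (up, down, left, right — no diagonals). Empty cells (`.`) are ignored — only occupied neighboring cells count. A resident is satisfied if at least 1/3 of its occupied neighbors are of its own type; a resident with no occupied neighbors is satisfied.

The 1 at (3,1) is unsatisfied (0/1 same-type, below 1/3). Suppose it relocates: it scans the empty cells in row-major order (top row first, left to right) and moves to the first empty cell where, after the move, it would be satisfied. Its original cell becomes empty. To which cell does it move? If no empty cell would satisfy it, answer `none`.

(0,0)

Vacating (3,1). Empty cells in order:
  (0,0): 1/1 same-type → satisfied — stop here.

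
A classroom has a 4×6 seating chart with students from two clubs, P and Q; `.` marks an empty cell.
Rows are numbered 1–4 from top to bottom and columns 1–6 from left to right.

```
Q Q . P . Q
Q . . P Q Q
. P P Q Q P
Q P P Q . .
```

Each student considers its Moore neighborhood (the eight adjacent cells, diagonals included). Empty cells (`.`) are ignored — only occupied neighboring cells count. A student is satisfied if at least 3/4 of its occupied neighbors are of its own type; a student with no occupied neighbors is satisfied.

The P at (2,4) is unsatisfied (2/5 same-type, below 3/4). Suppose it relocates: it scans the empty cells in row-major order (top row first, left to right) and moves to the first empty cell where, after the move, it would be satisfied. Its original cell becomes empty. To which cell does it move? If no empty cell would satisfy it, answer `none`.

none

Vacating (2,4). Empty cells in order:
  (1,3): 1/2 same-type → still unsatisfied.
  (1,5): 1/4 same-type → still unsatisfied.
  (2,2): 2/5 same-type → still unsatisfied.
  (2,3): 3/5 same-type → still unsatisfied.
  (3,1): 2/4 same-type → still unsatisfied.
  (4,5): 1/4 same-type → still unsatisfied.
  (4,6): 1/2 same-type → still unsatisfied.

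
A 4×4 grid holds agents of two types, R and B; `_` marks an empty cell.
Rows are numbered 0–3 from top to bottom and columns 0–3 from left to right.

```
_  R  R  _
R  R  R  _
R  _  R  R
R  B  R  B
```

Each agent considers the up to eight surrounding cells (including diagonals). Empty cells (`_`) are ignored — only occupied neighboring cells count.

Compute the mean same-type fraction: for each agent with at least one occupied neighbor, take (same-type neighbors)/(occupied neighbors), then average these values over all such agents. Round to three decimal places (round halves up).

Row 0: (0,1)R 4/4 · (0,2)R 3/3
Row 1: (1,0)R 3/3 · (1,1)R 6/6 · (1,2)R 5/5
Row 2: (2,0)R 3/4 · (2,2)R 4/6 · (2,3)R 3/4
Row 3: (3,0)R 1/2 · (3,1)B 0/4 · (3,2)R 2/4 · (3,3)B 0/3
Sum over 12 agents: 4/4 + 3/3 + 3/3 + 6/6 + 5/5 + 3/4 + 4/6 + 3/4 + 1/2 + 0/4 + 2/4 + 0/3 = 49/6; mean = 49/6 ÷ 12 = 49/72 = 0.680555… → 0.681.

0.681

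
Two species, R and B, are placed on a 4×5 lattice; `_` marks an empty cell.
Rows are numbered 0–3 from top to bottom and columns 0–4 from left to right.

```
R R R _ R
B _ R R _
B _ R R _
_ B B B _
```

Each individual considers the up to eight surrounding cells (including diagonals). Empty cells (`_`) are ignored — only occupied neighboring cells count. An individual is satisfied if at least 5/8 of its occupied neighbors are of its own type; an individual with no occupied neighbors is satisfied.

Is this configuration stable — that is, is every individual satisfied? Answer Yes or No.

(0,0)R 1/2 not
(0,1)R 3/4 satisfied
(0,2)R 3/3 satisfied
(0,4)R 1/1 satisfied
(1,0)B 1/3 not
(1,2)R 5/5 satisfied
(1,3)R 5/5 satisfied
(2,0)B 2/2 satisfied
(2,2)R 3/6 not
(2,3)R 3/5 not
(3,1)B 2/3 satisfied
(3,2)B 2/4 not
(3,3)B 1/3 not
For instance (0,0) has only 1/2 same-type neighbors, below 5/8.

No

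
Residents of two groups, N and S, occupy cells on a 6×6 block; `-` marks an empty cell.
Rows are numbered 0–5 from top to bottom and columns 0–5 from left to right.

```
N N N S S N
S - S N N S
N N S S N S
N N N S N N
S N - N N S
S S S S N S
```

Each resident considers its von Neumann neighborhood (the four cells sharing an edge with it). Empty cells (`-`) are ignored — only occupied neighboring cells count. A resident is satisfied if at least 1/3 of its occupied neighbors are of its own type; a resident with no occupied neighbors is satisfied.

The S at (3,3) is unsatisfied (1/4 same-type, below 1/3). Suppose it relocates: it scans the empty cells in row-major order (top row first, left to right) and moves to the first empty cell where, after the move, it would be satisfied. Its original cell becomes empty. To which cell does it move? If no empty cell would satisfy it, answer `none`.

Vacating (3,3). Empty cells in order:
  (1,1): 2/4 same-type → satisfied — stop here.

(1,1)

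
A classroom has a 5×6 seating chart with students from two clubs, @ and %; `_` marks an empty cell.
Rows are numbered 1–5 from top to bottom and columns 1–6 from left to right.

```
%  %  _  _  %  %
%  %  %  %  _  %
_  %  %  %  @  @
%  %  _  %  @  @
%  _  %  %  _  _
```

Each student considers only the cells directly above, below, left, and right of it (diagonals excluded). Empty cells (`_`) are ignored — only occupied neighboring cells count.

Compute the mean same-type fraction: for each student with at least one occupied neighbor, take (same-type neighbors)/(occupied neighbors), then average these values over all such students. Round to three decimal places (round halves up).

0.905

Row 1: (1,1)% 2/2 · (1,2)% 2/2 · (1,5)% 1/1 · (1,6)% 2/2
Row 2: (2,1)% 2/2 · (2,2)% 4/4 · (2,3)% 3/3 · (2,4)% 2/2 · (2,6)% 1/2
Row 3: (3,2)% 3/3 · (3,3)% 3/3 · (3,4)% 3/4 · (3,5)@ 2/3 · (3,6)@ 2/3
Row 4: (4,1)% 2/2 · (4,2)% 2/2 · (4,4)% 2/3 · (4,5)@ 2/3 · (4,6)@ 2/2
Row 5: (5,1)% 1/1 · (5,3)% 1/1 · (5,4)% 2/2
Sum over 22 students: 2/2 + 2/2 + 1/1 + 2/2 + 2/2 + 4/4 + 3/3 + 2/2 + 1/2 + 3/3 + 3/3 + 3/4 + 2/3 + 2/3 + 2/2 + 2/2 + 2/3 + 2/3 + 2/2 + 1/1 + 1/1 + 2/2 = 239/12; mean = 239/12 ÷ 22 = 239/264 = 0.905303… → 0.905.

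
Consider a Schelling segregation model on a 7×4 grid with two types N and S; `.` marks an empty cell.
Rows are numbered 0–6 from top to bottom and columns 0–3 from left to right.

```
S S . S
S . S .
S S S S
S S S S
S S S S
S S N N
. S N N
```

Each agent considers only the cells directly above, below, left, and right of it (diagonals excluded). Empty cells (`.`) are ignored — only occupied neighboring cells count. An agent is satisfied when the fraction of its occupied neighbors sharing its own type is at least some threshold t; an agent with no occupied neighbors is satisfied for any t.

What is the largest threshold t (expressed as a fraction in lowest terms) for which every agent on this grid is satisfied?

1/2

Row 0: (0,0)S 2/2 · (0,1)S 1/1 · (0,3)S — no occupied neighbors
Row 1: (1,0)S 2/2 · (1,2)S 1/1
Row 2: (2,0)S 3/3 · (2,1)S 3/3 · (2,2)S 4/4 · (2,3)S 2/2
Row 3: (3,0)S 3/3 · (3,1)S 4/4 · (3,2)S 4/4 · (3,3)S 3/3
Row 4: (4,0)S 3/3 · (4,1)S 4/4 · (4,2)S 3/4 · (4,3)S 2/3
Row 5: (5,0)S 2/2 · (5,1)S 3/4 · (5,2)N 2/4 · (5,3)N 2/3
Row 6: (6,1)S 1/2 · (6,2)N 2/3 · (6,3)N 2/2
The smallest same-type fraction is 2/4 at (5,2), which reduces to 1/2. Any threshold above that leaves this agent unsatisfied.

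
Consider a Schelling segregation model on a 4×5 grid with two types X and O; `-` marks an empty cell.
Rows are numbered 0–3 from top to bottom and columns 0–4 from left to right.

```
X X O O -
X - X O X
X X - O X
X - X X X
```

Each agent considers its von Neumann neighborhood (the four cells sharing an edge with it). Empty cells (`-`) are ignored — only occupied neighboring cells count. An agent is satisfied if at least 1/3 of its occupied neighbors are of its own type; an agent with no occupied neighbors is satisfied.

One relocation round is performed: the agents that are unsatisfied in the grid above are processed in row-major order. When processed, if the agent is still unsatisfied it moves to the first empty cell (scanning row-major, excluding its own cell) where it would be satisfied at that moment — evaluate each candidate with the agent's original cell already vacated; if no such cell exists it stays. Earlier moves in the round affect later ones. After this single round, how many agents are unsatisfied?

0

Initially unsatisfied (in order): (1,2).
  (1,2) → (0,4).
Resulting grid:
X X O O X
X - - O X
X X - O X
X - X X X
All satisfied now.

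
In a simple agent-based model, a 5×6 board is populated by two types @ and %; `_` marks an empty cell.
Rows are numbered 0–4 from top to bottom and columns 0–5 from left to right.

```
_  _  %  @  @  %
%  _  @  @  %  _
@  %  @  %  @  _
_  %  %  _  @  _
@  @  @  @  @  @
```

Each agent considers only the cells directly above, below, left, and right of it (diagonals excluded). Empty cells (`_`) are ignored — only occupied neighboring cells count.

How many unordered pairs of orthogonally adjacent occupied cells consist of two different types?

Scan each occupied cell's neighbors to the right and below so each pair is counted once.
Row 0: %(0,2)–@(0,3)≠ %(0,2)–@(1,2)≠ @(0,3)–@(0,4)= @(0,3)–@(1,3)= @(0,4)–%(0,5)≠ @(0,4)–%(1,4)≠  → 4/6 unlike.
Row 1: %(1,0)–@(2,0)≠ @(1,2)–@(1,3)= @(1,2)–@(2,2)= @(1,3)–%(1,4)≠ @(1,3)–%(2,3)≠ %(1,4)–@(2,4)≠  → 4/6 unlike.
Row 2: @(2,0)–%(2,1)≠ %(2,1)–@(2,2)≠ %(2,1)–%(3,1)= @(2,2)–%(2,3)≠ @(2,2)–%(3,2)≠ %(2,3)–@(2,4)≠ @(2,4)–@(3,4)=  → 5/7 unlike.
Row 3: %(3,1)–%(3,2)= %(3,1)–@(4,1)≠ %(3,2)–@(4,2)≠ @(3,4)–@(4,4)=  → 2/4 unlike.
Row 4: @(4,0)–@(4,1)= @(4,1)–@(4,2)= @(4,2)–@(4,3)= @(4,3)–@(4,4)= @(4,4)–@(4,5)=  → 0/5 unlike.
Total adjacent occupied pairs: 28; unlike-type pairs: 15.

15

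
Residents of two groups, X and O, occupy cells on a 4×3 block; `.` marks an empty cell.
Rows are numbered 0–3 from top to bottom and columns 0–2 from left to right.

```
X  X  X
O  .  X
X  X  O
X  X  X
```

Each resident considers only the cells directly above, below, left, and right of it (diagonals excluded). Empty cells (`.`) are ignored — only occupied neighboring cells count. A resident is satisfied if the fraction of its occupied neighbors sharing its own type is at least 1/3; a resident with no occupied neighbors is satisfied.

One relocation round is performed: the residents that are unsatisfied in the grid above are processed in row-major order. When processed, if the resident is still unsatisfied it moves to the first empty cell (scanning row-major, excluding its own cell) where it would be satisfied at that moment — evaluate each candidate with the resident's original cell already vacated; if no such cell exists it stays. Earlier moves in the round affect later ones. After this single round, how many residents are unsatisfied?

Initially unsatisfied (in order): (1,0), (2,2).
  (1,0): no empty cell satisfies it; stays.
  (2,2): no empty cell satisfies it; stays.
Resulting grid:
X X X
O . X
X X O
X X X
Unsatisfied now: (1,0), (2,2).

2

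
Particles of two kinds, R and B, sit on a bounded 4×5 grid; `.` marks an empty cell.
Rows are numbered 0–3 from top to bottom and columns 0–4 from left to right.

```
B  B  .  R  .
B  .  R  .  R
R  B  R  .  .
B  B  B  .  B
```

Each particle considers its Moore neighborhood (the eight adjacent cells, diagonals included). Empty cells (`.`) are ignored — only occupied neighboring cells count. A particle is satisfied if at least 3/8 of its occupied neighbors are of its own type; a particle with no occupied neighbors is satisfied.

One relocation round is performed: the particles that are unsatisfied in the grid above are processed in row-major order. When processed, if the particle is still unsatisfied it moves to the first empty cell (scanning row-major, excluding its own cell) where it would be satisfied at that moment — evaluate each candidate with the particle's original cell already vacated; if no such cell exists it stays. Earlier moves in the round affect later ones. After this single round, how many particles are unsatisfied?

Initially unsatisfied (in order): (2,0), (2,2).
  (2,0) → (0,2).
  (2,2) → (0,4).
Resulting grid:
B B R R R
B . R . R
. B . . .
B B B . B
All satisfied now.

0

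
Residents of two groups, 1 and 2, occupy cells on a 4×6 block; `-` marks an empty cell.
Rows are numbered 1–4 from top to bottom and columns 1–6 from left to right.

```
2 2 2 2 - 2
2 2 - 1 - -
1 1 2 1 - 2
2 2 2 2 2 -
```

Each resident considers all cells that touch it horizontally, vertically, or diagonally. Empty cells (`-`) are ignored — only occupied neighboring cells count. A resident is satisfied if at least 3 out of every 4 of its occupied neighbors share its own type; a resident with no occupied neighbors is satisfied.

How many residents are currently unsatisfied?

12

(1,1)2 3/3 satisfied
(1,2)2 4/4 satisfied
(1,3)2 3/4 satisfied
(1,4)2 1/2 not
(1,6)2 0/0 satisfied
(2,1)2 3/5 not
(2,2)2 5/7 not
(2,4)1 1/4 not
(3,1)1 1/5 not
(3,2)1 1/7 not
(3,3)2 4/7 not
(3,4)1 1/5 not
(3,6)2 1/1 satisfied
(4,1)2 1/3 not
(4,2)2 3/5 not
(4,3)2 3/5 not
(4,4)2 3/4 satisfied
(4,5)2 2/3 not
Unsatisfied: (1,4), (2,1), (2,2), (2,4), (3,1), (3,2), (3,3), (3,4), (4,1), (4,2), (4,3), (4,5) — 12 in total.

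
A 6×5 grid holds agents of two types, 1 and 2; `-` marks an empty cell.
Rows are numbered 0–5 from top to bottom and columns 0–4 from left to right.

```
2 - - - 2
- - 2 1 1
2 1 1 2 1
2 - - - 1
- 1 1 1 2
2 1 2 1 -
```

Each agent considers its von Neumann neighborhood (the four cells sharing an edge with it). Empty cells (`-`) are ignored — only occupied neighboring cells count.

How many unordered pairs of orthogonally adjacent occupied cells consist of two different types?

Scan each occupied cell's neighbors to the right and below so each pair is counted once.
Row 0: 2(0,4)–1(1,4)≠  → 1/1 unlike.
Row 1: 2(1,2)–1(1,3)≠ 2(1,2)–1(2,2)≠ 1(1,3)–1(1,4)= 1(1,3)–2(2,3)≠ 1(1,4)–1(2,4)=  → 3/5 unlike.
Row 2: 2(2,0)–1(2,1)≠ 2(2,0)–2(3,0)= 1(2,1)–1(2,2)= 1(2,2)–2(2,3)≠ 2(2,3)–1(2,4)≠ 1(2,4)–1(3,4)=  → 3/6 unlike.
Row 3: 1(3,4)–2(4,4)≠  → 1/1 unlike.
Row 4: 1(4,1)–1(4,2)= 1(4,1)–1(5,1)= 1(4,2)–1(4,3)= 1(4,2)–2(5,2)≠ 1(4,3)–2(4,4)≠ 1(4,3)–1(5,3)=  → 2/6 unlike.
Row 5: 2(5,0)–1(5,1)≠ 1(5,1)–2(5,2)≠ 2(5,2)–1(5,3)≠  → 3/3 unlike.
Total adjacent occupied pairs: 22; unlike-type pairs: 13.

13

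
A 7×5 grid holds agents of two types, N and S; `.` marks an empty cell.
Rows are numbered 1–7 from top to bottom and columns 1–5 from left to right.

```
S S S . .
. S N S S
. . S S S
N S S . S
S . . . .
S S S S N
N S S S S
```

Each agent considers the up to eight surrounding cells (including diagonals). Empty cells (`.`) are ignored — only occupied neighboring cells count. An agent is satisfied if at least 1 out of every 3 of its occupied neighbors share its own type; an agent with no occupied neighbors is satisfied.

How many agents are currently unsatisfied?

4

Row 1: (1,1)S 2/2 ✓ · (1,2)S 3/4 ✓ · (1,3)S 3/4 ✓
Row 2: (2,2)S 4/5 ✓ · (2,3)N 0/6 ✗ · (2,4)S 5/6 ✓ · (2,5)S 3/3 ✓
Row 3: (3,3)S 5/6 ✓ · (3,4)S 6/7 ✓ · (3,5)S 4/4 ✓
Row 4: (4,1)N 0/2 ✗ · (4,2)S 3/4 ✓ · (4,3)S 3/3 ✓ · (4,5)S 2/2 ✓
Row 5: (5,1)S 3/4 ✓
Row 6: (6,1)S 3/4 ✓ · (6,2)S 5/6 ✓ · (6,3)S 5/5 ✓ · (6,4)S 4/5 ✓ · (6,5)N 0/3 ✗
Row 7: (7,1)N 0/3 ✗ · (7,2)S 4/5 ✓ · (7,3)S 5/5 ✓ · (7,4)S 4/5 ✓ · (7,5)S 2/3 ✓
Unsatisfied: (2,3), (4,1), (6,5), (7,1) — 4 in total.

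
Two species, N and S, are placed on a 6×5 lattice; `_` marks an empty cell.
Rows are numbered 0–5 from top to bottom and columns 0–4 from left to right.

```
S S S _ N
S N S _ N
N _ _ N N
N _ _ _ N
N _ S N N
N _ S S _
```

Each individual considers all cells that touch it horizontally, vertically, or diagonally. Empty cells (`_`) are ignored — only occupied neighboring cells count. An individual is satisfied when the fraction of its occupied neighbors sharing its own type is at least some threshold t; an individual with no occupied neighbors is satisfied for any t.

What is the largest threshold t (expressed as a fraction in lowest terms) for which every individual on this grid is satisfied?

1/6

(0,0)S 2/3
(0,1)S 4/5
(0,2)S 2/3
(0,4)N 1/1
(1,0)S 2/4
(1,1)N 1/6
(1,2)S 2/4
(1,4)N 3/3
(2,0)N 2/3
(2,3)N 3/4
(2,4)N 3/3
(3,0)N 2/2
(3,4)N 4/4
(4,0)N 2/2
(4,2)S 2/3
(4,3)N 2/5
(4,4)N 2/3
(5,0)N 1/1
(5,2)S 2/3
(5,3)S 2/4
The smallest same-type fraction is 1/6 at (1,1), which reduces to 1/6. Any threshold above that leaves this individual unsatisfied.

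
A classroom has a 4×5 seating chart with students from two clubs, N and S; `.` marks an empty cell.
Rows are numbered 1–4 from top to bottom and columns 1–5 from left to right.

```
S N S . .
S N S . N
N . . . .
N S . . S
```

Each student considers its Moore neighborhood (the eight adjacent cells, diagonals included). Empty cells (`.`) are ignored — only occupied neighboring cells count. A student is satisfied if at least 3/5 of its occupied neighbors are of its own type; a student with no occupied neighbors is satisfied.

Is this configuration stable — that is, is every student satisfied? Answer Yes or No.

No

(1,1)S 1/3 not
(1,2)N 1/5 not
(1,3)S 1/3 not
(2,1)S 1/4 not
(2,2)N 2/6 not
(2,3)S 1/3 not
(2,5)N 0/0 satisfied
(3,1)N 2/4 not
(4,1)N 1/2 not
(4,2)S 0/2 not
(4,5)S 0/0 satisfied
For instance (1,1) has only 1/3 same-type neighbors, below 3/5.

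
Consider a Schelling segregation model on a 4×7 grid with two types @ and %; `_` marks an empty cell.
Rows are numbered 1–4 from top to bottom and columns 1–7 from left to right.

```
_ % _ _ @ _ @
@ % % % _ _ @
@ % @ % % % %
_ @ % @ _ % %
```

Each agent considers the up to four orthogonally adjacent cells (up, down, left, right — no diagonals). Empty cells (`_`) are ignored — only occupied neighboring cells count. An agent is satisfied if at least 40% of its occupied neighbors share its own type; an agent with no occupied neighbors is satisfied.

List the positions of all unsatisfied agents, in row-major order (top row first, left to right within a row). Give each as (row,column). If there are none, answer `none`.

(1,2)% 1/1 ok
(1,5)@ 0/0 ok
(1,7)@ 1/1 ok
(2,1)@ 1/2 ok
(2,2)% 3/4 ok
(2,3)% 2/3 ok
(2,4)% 2/2 ok
(2,7)@ 1/2 ok
(3,1)@ 1/2 ok
(3,2)% 1/4 unhappy
(3,3)@ 0/4 unhappy
(3,4)% 2/4 ok
(3,5)% 2/2 ok
(3,6)% 3/3 ok
(3,7)% 2/3 ok
(4,2)@ 0/2 unhappy
(4,3)% 0/3 unhappy
(4,4)@ 0/2 unhappy
(4,6)% 2/2 ok
(4,7)% 2/2 ok

(3,2), (3,3), (4,2), (4,3), (4,4)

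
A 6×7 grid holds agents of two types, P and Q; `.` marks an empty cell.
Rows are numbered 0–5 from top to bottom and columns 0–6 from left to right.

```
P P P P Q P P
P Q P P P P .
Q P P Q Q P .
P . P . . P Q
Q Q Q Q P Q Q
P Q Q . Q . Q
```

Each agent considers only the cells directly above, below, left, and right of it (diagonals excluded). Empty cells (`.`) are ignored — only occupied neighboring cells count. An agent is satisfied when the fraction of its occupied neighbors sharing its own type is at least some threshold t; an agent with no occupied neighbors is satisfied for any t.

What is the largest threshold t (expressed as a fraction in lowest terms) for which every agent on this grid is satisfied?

0/1

Row 0: (0,0)P 2/2 · (0,1)P 2/3 · (0,2)P 3/3 · (0,3)P 2/3 · (0,4)Q 0/3 · (0,5)P 2/3 · (0,6)P 1/1
Row 1: (1,0)P 1/3 · (1,1)Q 0/4 · (1,2)P 3/4 · (1,3)P 3/4 · (1,4)P 2/4 · (1,5)P 3/3
Row 2: (2,0)Q 0/3 · (2,1)P 1/3 · (2,2)P 3/4 · (2,3)Q 1/3 · (2,4)Q 1/3 · (2,5)P 2/3
Row 3: (3,0)P 0/2 · (3,2)P 1/2 · (3,5)P 1/3 · (3,6)Q 1/2
Row 4: (4,0)Q 1/3 · (4,1)Q 3/3 · (4,2)Q 3/4 · (4,3)Q 1/2 · (4,4)P 0/3 · (4,5)Q 1/3 · (4,6)Q 3/3
Row 5: (5,0)P 0/2 · (5,1)Q 2/3 · (5,2)Q 2/2 · (5,4)Q 0/1 · (5,6)Q 1/1
The smallest same-type fraction is 0/3 at (0,4), which reduces to 0/1. Any threshold above that leaves this agent unsatisfied.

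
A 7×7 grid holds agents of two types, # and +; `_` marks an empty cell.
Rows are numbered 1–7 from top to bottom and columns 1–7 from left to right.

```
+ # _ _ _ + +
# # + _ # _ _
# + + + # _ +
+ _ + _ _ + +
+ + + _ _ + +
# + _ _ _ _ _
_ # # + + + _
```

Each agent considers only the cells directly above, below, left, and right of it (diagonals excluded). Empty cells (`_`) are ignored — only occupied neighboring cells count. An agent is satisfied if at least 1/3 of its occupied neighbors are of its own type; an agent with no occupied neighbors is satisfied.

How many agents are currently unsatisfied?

2

(1,1)+ 0/2 not
(1,2)# 1/2 satisfied
(1,6)+ 1/1 satisfied
(1,7)+ 1/1 satisfied
(2,1)# 2/3 satisfied
(2,2)# 2/4 satisfied
(2,3)+ 1/2 satisfied
(2,5)# 1/1 satisfied
(3,1)# 1/3 satisfied
(3,2)+ 1/3 satisfied
(3,3)+ 4/4 satisfied
(3,4)+ 1/2 satisfied
(3,5)# 1/2 satisfied
(3,7)+ 1/1 satisfied
(4,1)+ 1/2 satisfied
(4,3)+ 2/2 satisfied
(4,6)+ 2/2 satisfied
(4,7)+ 3/3 satisfied
(5,1)+ 2/3 satisfied
(5,2)+ 3/3 satisfied
(5,3)+ 2/2 satisfied
(5,6)+ 2/2 satisfied
(5,7)+ 2/2 satisfied
(6,1)# 0/2 not
(6,2)+ 1/3 satisfied
(7,2)# 1/2 satisfied
(7,3)# 1/2 satisfied
(7,4)+ 1/2 satisfied
(7,5)+ 2/2 satisfied
(7,6)+ 1/1 satisfied
Unsatisfied: (1,1), (6,1) — 2 in total.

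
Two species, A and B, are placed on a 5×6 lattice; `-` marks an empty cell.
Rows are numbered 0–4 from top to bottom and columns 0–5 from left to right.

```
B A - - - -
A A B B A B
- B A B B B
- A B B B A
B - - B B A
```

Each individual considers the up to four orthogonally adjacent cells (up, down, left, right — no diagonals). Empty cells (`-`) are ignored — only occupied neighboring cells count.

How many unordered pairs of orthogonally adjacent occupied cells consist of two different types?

Scan each occupied cell's neighbors to the right and below so each pair is counted once.
From row 0: 2 unlike of 3 pairs (running 2/3).
From row 1: 6 unlike of 10 pairs (running 8/13).
From row 2: 5 unlike of 9 pairs (running 13/22).
From row 3: 2 unlike of 7 pairs (running 15/29).
From row 4: 1 unlike of 2 pairs (running 16/31).
Total adjacent occupied pairs: 31; unlike-type pairs: 16.

16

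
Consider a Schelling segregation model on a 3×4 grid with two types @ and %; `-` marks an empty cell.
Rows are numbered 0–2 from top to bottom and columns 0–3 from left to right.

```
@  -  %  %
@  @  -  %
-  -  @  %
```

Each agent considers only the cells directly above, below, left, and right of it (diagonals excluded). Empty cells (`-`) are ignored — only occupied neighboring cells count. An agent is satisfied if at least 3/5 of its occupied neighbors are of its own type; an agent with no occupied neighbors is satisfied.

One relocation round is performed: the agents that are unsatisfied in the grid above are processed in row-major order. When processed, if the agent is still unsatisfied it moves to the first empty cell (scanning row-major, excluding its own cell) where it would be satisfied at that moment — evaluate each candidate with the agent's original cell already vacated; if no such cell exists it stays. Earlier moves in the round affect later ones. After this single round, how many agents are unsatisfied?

Initially unsatisfied (in order): (2,2), (2,3).
  (2,2) → (0,1).
  (2,3): now satisfied by earlier moves; stays.
Resulting grid:
@ @ % %
@ @ - %
- - - %
Unsatisfied now: (0,2).

1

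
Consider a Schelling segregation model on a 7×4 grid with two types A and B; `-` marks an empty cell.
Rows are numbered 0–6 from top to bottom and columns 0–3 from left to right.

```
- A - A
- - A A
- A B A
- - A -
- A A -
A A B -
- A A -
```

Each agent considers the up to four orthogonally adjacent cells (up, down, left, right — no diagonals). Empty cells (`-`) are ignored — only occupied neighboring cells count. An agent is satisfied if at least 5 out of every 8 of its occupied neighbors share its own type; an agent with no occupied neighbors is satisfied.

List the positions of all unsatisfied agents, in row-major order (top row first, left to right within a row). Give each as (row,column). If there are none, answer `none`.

Row 0: (0,1)A 0/0 ✓ · (0,3)A 1/1 ✓
Row 1: (1,2)A 1/2 ✗ · (1,3)A 3/3 ✓
Row 2: (2,1)A 0/1 ✗ · (2,2)B 0/4 ✗ · (2,3)A 1/2 ✗
Row 3: (3,2)A 1/2 ✗
Row 4: (4,1)A 2/2 ✓ · (4,2)A 2/3 ✓
Row 5: (5,0)A 1/1 ✓ · (5,1)A 3/4 ✓ · (5,2)B 0/3 ✗
Row 6: (6,1)A 2/2 ✓ · (6,2)A 1/2 ✗

(1,2), (2,1), (2,2), (2,3), (3,2), (5,2), (6,2)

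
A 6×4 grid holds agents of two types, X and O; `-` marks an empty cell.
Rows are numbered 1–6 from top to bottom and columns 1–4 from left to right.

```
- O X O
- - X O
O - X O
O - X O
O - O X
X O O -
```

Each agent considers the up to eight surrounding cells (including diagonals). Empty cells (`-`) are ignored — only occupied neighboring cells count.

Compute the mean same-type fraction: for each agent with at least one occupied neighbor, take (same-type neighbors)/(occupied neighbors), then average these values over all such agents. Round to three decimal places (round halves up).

(1,2)O 0/2
(1,3)X 1/4
(1,4)O 1/3
(2,3)X 2/6
(2,4)O 2/5
(3,1)O 1/1
(3,3)X 2/5
(3,4)O 2/5
(4,1)O 2/2
(4,3)X 2/5
(4,4)O 2/5
(5,1)O 2/3
(5,3)O 3/5
(5,4)X 1/4
(6,1)X 0/2
(6,2)O 3/4
(6,3)O 2/3
Sum over 17 agents: 0/2 + 1/4 + 1/3 + 2/6 + 2/5 + 1/1 + 2/5 + 2/5 + 2/2 + 2/5 + 2/5 + 2/3 + 3/5 + 1/4 + 0/2 + 3/4 + 2/3 = 157/20; mean = 157/20 ÷ 17 = 157/340 = 0.461764… → 0.462.

0.462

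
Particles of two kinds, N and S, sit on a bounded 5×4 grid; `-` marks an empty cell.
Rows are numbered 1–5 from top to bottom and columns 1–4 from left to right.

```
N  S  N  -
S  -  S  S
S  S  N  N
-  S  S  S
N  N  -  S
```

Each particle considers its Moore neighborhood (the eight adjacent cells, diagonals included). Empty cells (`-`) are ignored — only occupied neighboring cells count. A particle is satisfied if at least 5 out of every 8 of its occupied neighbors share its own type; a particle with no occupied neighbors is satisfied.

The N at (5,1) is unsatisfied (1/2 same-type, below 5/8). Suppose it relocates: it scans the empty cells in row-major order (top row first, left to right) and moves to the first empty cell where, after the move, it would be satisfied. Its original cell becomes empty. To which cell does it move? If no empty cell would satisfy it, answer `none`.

Vacating (5,1). Empty cells in order:
  (1,4): 1/3 same-type → still unsatisfied.
  (2,2): 3/8 same-type → still unsatisfied.
  (4,1): 1/4 same-type → still unsatisfied.
  (5,3): 1/5 same-type → still unsatisfied.

none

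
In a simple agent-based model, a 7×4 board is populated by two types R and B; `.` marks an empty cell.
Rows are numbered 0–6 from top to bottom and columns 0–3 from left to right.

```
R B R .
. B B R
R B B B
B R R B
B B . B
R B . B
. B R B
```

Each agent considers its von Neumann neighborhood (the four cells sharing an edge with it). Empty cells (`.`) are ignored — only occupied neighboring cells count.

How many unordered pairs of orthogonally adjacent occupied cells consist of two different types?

Scan each occupied cell's neighbors to the right and below so each pair is counted once.
From row 0: 3 unlike of 4 pairs (running 3/4).
From row 1: 2 unlike of 5 pairs (running 5/9).
From row 2: 4 unlike of 7 pairs (running 9/16).
From row 3: 3 unlike of 6 pairs (running 12/22).
From row 4: 1 unlike of 4 pairs (running 13/26).
From row 5: 1 unlike of 3 pairs (running 14/29).
From row 6: 2 unlike of 2 pairs (running 16/31).
Total adjacent occupied pairs: 31; unlike-type pairs: 16.

16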